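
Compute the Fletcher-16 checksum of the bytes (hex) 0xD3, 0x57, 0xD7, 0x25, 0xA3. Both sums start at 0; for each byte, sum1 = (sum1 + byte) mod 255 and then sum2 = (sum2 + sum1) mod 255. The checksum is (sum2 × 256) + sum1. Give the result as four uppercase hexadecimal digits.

Running sums (mod 255):
  after byte 0 (0xD3): sum1=211, sum2=211
  after byte 1 (0x57): sum1=43, sum2=254
  after byte 2 (0xD7): sum1=3, sum2=2
  after byte 3 (0x25): sum1=40, sum2=42
  after byte 4 (0xA3): sum1=203, sum2=245
Checksum = sum2·256 + sum1 = 245·256 + 203 = 62923 = 0xF5CB.

F5CB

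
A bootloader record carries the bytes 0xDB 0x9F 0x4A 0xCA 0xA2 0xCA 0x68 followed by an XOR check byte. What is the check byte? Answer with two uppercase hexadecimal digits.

C4

XOR the bytes together:
  start with 0xDB
  0xDB ⊕ 0x9F = 0x44
  0x44 ⊕ 0x4A = 0x0E
  0x0E ⊕ 0xCA = 0xC4
  0xC4 ⊕ 0xA2 = 0x66
  0x66 ⊕ 0xCA = 0xAC
  0xAC ⊕ 0x68 = 0xC4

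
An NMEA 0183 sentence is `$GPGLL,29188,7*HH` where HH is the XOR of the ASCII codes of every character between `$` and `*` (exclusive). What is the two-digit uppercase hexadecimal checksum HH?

5D

XOR the ASCII codes of the payload characters:
  'G' = 0x47 → acc = 0x47
  'P' = 0x50 → acc = 0x17
  'G' = 0x47 → acc = 0x50
  'L' = 0x4C → acc = 0x1C
  'L' = 0x4C → acc = 0x50
  ',' = 0x2C → acc = 0x7C
  '2' = 0x32 → acc = 0x4E
  '9' = 0x39 → acc = 0x77
  '1' = 0x31 → acc = 0x46
  '8' = 0x38 → acc = 0x7E
  '8' = 0x38 → acc = 0x46
  ',' = 0x2C → acc = 0x6A
  '7' = 0x37 → acc = 0x5D
Checksum = 0x5D.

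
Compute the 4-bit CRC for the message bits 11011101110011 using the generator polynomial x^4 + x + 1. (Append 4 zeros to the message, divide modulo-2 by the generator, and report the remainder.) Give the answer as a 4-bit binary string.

Append 4 zeros: 110111011100110000. Divide by 10011 (XOR where the leading bit is 1):
  pos 0: 11011 XOR 10011 = 01000
  pos 1: 10001 XOR 10011 = 00010
  pos 4: 10011 XOR 10011 = 00000
  pos 9: 10011 XOR 10011 = 00000
Remainder (last 4 bits) = 0000. This is the CRC / FCS.

0000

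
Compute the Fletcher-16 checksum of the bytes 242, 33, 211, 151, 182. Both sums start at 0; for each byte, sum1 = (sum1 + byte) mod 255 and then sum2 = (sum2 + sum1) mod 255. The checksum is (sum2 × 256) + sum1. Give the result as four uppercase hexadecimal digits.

A436

Running sums (mod 255):
  after byte 0 (242): sum1=242, sum2=242
  after byte 1 (33): sum1=20, sum2=7
  after byte 2 (211): sum1=231, sum2=238
  after byte 3 (151): sum1=127, sum2=110
  after byte 4 (182): sum1=54, sum2=164
Checksum = sum2·256 + sum1 = 164·256 + 54 = 42038 = 0xA436.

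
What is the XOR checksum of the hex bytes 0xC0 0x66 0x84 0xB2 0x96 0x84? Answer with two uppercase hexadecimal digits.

XOR the bytes together:
  start with 0xC0
  0xC0 ⊕ 0x66 = 0xA6
  0xA6 ⊕ 0x84 = 0x22
  0x22 ⊕ 0xB2 = 0x90
  0x90 ⊕ 0x96 = 0x06
  0x06 ⊕ 0x84 = 0x82

82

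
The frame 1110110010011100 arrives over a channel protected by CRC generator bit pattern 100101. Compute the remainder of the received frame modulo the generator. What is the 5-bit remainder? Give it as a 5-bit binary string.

Modulo-2 division of 1110110010011100 by 100101:
  pos 0: 111011 XOR 100101 = 011110
  pos 1: 111100 XOR 100101 = 011001
  pos 2: 110010 XOR 100101 = 010111
  pos 3: 101111 XOR 100101 = 001010
  pos 5: 101000 XOR 100101 = 001101
  pos 7: 110111 XOR 100101 = 010010
  pos 8: 100101 XOR 100101 = 000000
Remainder = 00000 (zero — the frame passes the CRC check).

00000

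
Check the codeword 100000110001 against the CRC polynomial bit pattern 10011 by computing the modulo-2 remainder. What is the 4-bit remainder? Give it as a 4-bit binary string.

Modulo-2 division of 100000110001 by 10011:
  pos 0: 10000 XOR 10011 = 00011
  pos 3: 11011 XOR 10011 = 01000
  pos 4: 10000 XOR 10011 = 00011
  pos 7: 11001 XOR 10011 = 01010
Remainder = 1010 (nonzero — an error is detected).

1010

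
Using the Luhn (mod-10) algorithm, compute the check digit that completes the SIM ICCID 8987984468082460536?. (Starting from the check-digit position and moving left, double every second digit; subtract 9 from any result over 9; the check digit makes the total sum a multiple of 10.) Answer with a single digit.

4

Partial digits right→left: 6 3 5 0 6 4 2 8 0 8 6 4 4 8 9 7 8 9 8
Double every second digit counting from the check-digit position (so the 1st, 3rd, 5th, ... of the partial from the right).
  doubled (with −9 where >9): 3 1 3 4 0 3 8 9 7 7 → sum 45
  kept as-is: 3 0 4 8 8 4 8 7 9 → sum 51
Total = 45 + 51 = 96.
Check digit = (10 − (96 mod 10)) mod 10 = 4.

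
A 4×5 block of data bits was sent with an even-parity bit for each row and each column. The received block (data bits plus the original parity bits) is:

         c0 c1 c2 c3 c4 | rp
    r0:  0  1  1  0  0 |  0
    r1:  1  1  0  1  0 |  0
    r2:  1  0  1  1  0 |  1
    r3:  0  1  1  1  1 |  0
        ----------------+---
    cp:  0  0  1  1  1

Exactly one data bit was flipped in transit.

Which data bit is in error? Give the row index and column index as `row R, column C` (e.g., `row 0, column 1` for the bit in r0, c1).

Recompute each row's even parity and compare to rp:
  r0: data parity 0, sent rp 0 → ok
  r1: data parity 1, sent rp 0 → mismatch
  r2: data parity 1, sent rp 1 → ok
  r3: data parity 0, sent rp 0 → ok
Recompute each column's even parity and compare to cp:
  c0: data parity 0, sent cp 0 → ok
  c1: data parity 1, sent cp 0 → mismatch
  c2: data parity 1, sent cp 1 → ok
  c3: data parity 1, sent cp 1 → ok
  c4: data parity 1, sent cp 1 → ok
Exactly one row (r1) and one column (c1) fail → the flipped bit is at their intersection.

row 1, column 1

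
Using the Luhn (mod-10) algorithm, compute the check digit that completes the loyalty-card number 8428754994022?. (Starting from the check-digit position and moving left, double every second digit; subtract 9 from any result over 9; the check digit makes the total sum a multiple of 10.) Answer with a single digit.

1

Partial digits right→left: 2 2 0 4 9 9 4 5 7 8 2 4 8
Double every second digit counting from the check-digit position (so the 1st, 3rd, 5th, ... of the partial from the right).
  doubled (with −9 where >9): 4 0 9 8 5 4 7 → sum 37
  kept as-is: 2 4 9 5 8 4 → sum 32
Total = 37 + 32 = 69.
Check digit = (10 − (69 mod 10)) mod 10 = 1.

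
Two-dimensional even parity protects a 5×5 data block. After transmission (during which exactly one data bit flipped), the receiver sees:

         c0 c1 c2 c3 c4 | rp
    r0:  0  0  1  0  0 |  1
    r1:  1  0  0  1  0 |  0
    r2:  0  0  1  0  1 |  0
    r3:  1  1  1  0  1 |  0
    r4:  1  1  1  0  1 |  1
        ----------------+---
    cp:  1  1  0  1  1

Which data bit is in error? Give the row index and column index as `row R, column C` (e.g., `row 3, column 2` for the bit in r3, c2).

Recompute each row's even parity and compare to rp:
  r0: data parity 1, sent rp 1 → ok
  r1: data parity 0, sent rp 0 → ok
  r2: data parity 0, sent rp 0 → ok
  r3: data parity 0, sent rp 0 → ok
  r4: data parity 0, sent rp 1 → mismatch
Recompute each column's even parity and compare to cp:
  c0: data parity 1, sent cp 1 → ok
  c1: data parity 0, sent cp 1 → mismatch
  c2: data parity 0, sent cp 0 → ok
  c3: data parity 1, sent cp 1 → ok
  c4: data parity 1, sent cp 1 → ok
Exactly one row (r4) and one column (c1) fail → the flipped bit is at their intersection.

row 4, column 1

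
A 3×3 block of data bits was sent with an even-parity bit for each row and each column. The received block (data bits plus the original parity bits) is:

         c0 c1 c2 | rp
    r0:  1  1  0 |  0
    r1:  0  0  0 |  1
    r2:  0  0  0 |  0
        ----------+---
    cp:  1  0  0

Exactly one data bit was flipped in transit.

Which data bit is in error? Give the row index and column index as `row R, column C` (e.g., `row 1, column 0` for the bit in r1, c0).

row 1, column 1

Recompute each row's even parity and compare to rp:
  r0: data parity 0, sent rp 0 → ok
  r1: data parity 0, sent rp 1 → mismatch
  r2: data parity 0, sent rp 0 → ok
Recompute each column's even parity and compare to cp:
  c0: data parity 1, sent cp 1 → ok
  c1: data parity 1, sent cp 0 → mismatch
  c2: data parity 0, sent cp 0 → ok
Exactly one row (r1) and one column (c1) fail → the flipped bit is at their intersection.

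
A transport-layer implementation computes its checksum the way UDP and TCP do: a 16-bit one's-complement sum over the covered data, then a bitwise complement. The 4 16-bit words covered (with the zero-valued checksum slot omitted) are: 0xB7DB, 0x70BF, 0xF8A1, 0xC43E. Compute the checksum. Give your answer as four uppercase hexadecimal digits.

1A84

One's-complement addition (fold any carry out of bit 15 back into bit 0):
  0xB7DB + 0x70BF = 0x1289A → wrap carry → 0x289B
  0x289B + 0xF8A1 = 0x1213C → wrap carry → 0x213D
  0x213D + 0xC43E = 0x0E57B
One's-complement sum = 0xE57B.
Checksum = ~0xE57B & 0xFFFF = 0x1A84.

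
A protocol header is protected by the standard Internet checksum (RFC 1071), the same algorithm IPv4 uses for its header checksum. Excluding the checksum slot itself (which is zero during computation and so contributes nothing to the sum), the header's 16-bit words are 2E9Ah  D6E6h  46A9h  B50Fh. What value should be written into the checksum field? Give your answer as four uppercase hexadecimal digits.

FEC5

One's-complement addition (fold any carry out of bit 15 back into bit 0):
  0x2E9A + 0xD6E6 = 0x10580 → wrap carry → 0x0581
  0x0581 + 0x46A9 = 0x04C2A
  0x4C2A + 0xB50F = 0x10139 → wrap carry → 0x013A
One's-complement sum = 0x013A.
Checksum = ~0x013A & 0xFFFF = 0xFEC5.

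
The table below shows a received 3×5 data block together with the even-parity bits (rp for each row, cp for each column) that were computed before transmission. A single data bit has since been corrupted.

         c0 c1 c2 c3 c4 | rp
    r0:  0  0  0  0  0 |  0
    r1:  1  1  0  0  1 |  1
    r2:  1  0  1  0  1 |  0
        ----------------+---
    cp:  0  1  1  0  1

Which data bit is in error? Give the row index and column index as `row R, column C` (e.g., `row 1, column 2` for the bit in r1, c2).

Recompute each row's even parity and compare to rp:
  r0: data parity 0, sent rp 0 → ok
  r1: data parity 1, sent rp 1 → ok
  r2: data parity 1, sent rp 0 → mismatch
Recompute each column's even parity and compare to cp:
  c0: data parity 0, sent cp 0 → ok
  c1: data parity 1, sent cp 1 → ok
  c2: data parity 1, sent cp 1 → ok
  c3: data parity 0, sent cp 0 → ok
  c4: data parity 0, sent cp 1 → mismatch
Exactly one row (r2) and one column (c4) fail → the flipped bit is at their intersection.

row 2, column 4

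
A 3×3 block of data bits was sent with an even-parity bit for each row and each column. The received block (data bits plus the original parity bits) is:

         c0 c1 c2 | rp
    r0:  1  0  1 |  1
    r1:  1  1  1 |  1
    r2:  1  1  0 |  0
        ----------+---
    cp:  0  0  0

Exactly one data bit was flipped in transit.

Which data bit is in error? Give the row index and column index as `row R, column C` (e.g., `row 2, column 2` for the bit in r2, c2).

Recompute each row's even parity and compare to rp:
  r0: data parity 0, sent rp 1 → mismatch
  r1: data parity 1, sent rp 1 → ok
  r2: data parity 0, sent rp 0 → ok
Recompute each column's even parity and compare to cp:
  c0: data parity 1, sent cp 0 → mismatch
  c1: data parity 0, sent cp 0 → ok
  c2: data parity 0, sent cp 0 → ok
Exactly one row (r0) and one column (c0) fail → the flipped bit is at their intersection.

row 0, column 0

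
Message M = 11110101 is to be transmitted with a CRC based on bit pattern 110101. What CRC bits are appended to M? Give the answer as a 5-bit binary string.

Append 5 zeros: 1111010100000. Divide by 110101 (XOR where the leading bit is 1):
  pos 0: 111101 XOR 110101 = 001000
  pos 2: 100001 XOR 110101 = 010100
  pos 3: 101000 XOR 110101 = 011101
  pos 4: 111010 XOR 110101 = 001111
  pos 6: 111100 XOR 110101 = 001001
Remainder (last 5 bits) = 10010. This is the CRC / FCS.

10010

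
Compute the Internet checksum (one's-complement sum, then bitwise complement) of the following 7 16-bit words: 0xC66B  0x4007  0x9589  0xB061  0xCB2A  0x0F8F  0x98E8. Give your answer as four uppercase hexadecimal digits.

3FFF

One's-complement addition (fold any carry out of bit 15 back into bit 0):
  0xC66B + 0x4007 = 0x10672 → wrap carry → 0x0673
  0x0673 + 0x9589 = 0x09BFC
  0x9BFC + 0xB061 = 0x14C5D → wrap carry → 0x4C5E
  0x4C5E + 0xCB2A = 0x11788 → wrap carry → 0x1789
  0x1789 + 0x0F8F = 0x02718
  0x2718 + 0x98E8 = 0x0C000
One's-complement sum = 0xC000.
Checksum = ~0xC000 & 0xFFFF = 0x3FFF.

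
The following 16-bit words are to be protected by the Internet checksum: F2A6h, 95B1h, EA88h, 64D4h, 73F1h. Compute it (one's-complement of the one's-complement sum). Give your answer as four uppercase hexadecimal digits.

B458

One's-complement addition (fold any carry out of bit 15 back into bit 0):
  0xF2A6 + 0x95B1 = 0x18857 → wrap carry → 0x8858
  0x8858 + 0xEA88 = 0x172E0 → wrap carry → 0x72E1
  0x72E1 + 0x64D4 = 0x0D7B5
  0xD7B5 + 0x73F1 = 0x14BA6 → wrap carry → 0x4BA7
One's-complement sum = 0x4BA7.
Checksum = ~0x4BA7 & 0xFFFF = 0xB458.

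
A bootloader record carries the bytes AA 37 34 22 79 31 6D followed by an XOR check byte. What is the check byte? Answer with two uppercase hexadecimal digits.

XOR the bytes together:
  start with 0xAA
  0xAA ⊕ 0x37 = 0x9D
  0x9D ⊕ 0x34 = 0xA9
  0xA9 ⊕ 0x22 = 0x8B
  0x8B ⊕ 0x79 = 0xF2
  0xF2 ⊕ 0x31 = 0xC3
  0xC3 ⊕ 0x6D = 0xAE

AE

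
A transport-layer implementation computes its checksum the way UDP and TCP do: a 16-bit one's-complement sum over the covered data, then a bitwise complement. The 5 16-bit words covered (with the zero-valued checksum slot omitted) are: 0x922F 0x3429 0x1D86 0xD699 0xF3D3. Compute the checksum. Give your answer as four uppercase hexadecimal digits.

One's-complement addition (fold any carry out of bit 15 back into bit 0):
  0x922F + 0x3429 = 0x0C658
  0xC658 + 0x1D86 = 0x0E3DE
  0xE3DE + 0xD699 = 0x1BA77 → wrap carry → 0xBA78
  0xBA78 + 0xF3D3 = 0x1AE4B → wrap carry → 0xAE4C
One's-complement sum = 0xAE4C.
Checksum = ~0xAE4C & 0xFFFF = 0x51B3.

51B3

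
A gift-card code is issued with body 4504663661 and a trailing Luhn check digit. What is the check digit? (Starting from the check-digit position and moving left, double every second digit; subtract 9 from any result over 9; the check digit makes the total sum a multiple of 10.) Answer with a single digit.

4

Partial digits right→left: 1 6 6 3 6 6 4 0 5 4
Double every second digit counting from the check-digit position (so the 1st, 3rd, 5th, ... of the partial from the right).
  doubled (with −9 where >9): 2 3 3 8 1 → sum 17
  kept as-is: 6 3 6 0 4 → sum 19
Total = 17 + 19 = 36.
Check digit = (10 − (36 mod 10)) mod 10 = 4.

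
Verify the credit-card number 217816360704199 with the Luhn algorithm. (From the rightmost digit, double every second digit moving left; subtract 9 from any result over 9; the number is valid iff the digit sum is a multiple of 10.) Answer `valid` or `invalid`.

From the right, keep odd positions and double even positions (subtract 9 from any doubled value over 9):
  doubled (positions 2,4,...): 9 8 5 3 3 7 2 → sum 37
  kept (positions 1,3,...): 9 1 0 0 3 1 7 2 → sum 23
Total = 60.
60 mod 10 = 0, so the number is valid.

valid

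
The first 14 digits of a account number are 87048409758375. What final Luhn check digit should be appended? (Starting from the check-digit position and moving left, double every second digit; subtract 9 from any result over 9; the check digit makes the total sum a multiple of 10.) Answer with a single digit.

Partial digits right→left: 5 7 3 8 5 7 9 0 4 8 4 0 7 8
Double every second digit counting from the check-digit position (so the 1st, 3rd, 5th, ... of the partial from the right).
  doubled (with −9 where >9): 1 6 1 9 8 8 5 → sum 38
  kept as-is: 7 8 7 0 8 0 8 → sum 38
Total = 38 + 38 = 76.
Check digit = (10 − (76 mod 10)) mod 10 = 4.

4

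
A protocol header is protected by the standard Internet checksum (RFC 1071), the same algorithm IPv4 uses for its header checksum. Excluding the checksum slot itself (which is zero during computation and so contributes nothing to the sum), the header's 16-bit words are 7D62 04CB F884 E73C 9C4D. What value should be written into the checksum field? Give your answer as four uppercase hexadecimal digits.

01C3

One's-complement addition (fold any carry out of bit 15 back into bit 0):
  0x7D62 + 0x04CB = 0x0822D
  0x822D + 0xF884 = 0x17AB1 → wrap carry → 0x7AB2
  0x7AB2 + 0xE73C = 0x161EE → wrap carry → 0x61EF
  0x61EF + 0x9C4D = 0x0FE3C
One's-complement sum = 0xFE3C.
Checksum = ~0xFE3C & 0xFFFF = 0x01C3.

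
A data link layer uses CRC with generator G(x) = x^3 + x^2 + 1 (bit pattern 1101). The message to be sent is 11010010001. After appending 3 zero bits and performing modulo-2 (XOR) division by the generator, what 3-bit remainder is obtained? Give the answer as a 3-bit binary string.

Append 3 zeros: 11010010001000. Divide by 1101 (XOR where the leading bit is 1):
  pos 0: 1101 XOR 1101 = 0000
  pos 6: 1000 XOR 1101 = 0101
  pos 7: 1011 XOR 1101 = 0110
  pos 8: 1100 XOR 1101 = 0001
Remainder (last 3 bits) = 100. This is the CRC / FCS.

100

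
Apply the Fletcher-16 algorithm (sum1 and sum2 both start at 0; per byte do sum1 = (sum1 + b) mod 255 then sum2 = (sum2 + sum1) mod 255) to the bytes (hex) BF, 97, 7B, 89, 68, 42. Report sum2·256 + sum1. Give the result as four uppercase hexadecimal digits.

1207

Running sums (mod 255):
  after byte 0 (BF): sum1=191, sum2=191
  after byte 1 (97): sum1=87, sum2=23
  after byte 2 (7B): sum1=210, sum2=233
  after byte 3 (89): sum1=92, sum2=70
  after byte 4 (68): sum1=196, sum2=11
  after byte 5 (42): sum1=7, sum2=18
Checksum = sum2·256 + sum1 = 18·256 + 7 = 4615 = 0x1207.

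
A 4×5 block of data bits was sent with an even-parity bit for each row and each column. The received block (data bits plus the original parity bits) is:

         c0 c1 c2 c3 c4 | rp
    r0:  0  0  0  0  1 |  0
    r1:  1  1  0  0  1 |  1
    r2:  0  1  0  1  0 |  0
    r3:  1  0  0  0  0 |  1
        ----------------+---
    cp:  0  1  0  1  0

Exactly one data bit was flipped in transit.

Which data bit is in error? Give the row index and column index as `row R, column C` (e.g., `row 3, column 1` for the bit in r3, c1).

Recompute each row's even parity and compare to rp:
  r0: data parity 1, sent rp 0 → mismatch
  r1: data parity 1, sent rp 1 → ok
  r2: data parity 0, sent rp 0 → ok
  r3: data parity 1, sent rp 1 → ok
Recompute each column's even parity and compare to cp:
  c0: data parity 0, sent cp 0 → ok
  c1: data parity 0, sent cp 1 → mismatch
  c2: data parity 0, sent cp 0 → ok
  c3: data parity 1, sent cp 1 → ok
  c4: data parity 0, sent cp 0 → ok
Exactly one row (r0) and one column (c1) fail → the flipped bit is at their intersection.

row 0, column 1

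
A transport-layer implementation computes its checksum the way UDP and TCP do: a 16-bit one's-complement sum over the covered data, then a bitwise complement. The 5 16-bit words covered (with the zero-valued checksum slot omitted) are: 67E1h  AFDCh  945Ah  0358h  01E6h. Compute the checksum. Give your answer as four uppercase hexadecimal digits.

4EA9

One's-complement addition (fold any carry out of bit 15 back into bit 0):
  0x67E1 + 0xAFDC = 0x117BD → wrap carry → 0x17BE
  0x17BE + 0x945A = 0x0AC18
  0xAC18 + 0x0358 = 0x0AF70
  0xAF70 + 0x01E6 = 0x0B156
One's-complement sum = 0xB156.
Checksum = ~0xB156 & 0xFFFF = 0x4EA9.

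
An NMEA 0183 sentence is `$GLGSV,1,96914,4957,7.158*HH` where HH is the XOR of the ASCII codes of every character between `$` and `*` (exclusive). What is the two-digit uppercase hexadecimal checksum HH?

61

XOR the ASCII codes of the payload characters:
  'G' = 0x47 → acc = 0x47
  'L' = 0x4C → acc = 0x0B
  'G' = 0x47 → acc = 0x4C
  'S' = 0x53 → acc = 0x1F
  'V' = 0x56 → acc = 0x49
  ',' = 0x2C → acc = 0x65
  '1' = 0x31 → acc = 0x54
  ',' = 0x2C → acc = 0x78
  '9' = 0x39 → acc = 0x41
  '6' = 0x36 → acc = 0x77
  '9' = 0x39 → acc = 0x4E
  '1' = 0x31 → acc = 0x7F
  '4' = 0x34 → acc = 0x4B
  ',' = 0x2C → acc = 0x67
  '4' = 0x34 → acc = 0x53
  '9' = 0x39 → acc = 0x6A
  '5' = 0x35 → acc = 0x5F
  '7' = 0x37 → acc = 0x68
  ',' = 0x2C → acc = 0x44
  '7' = 0x37 → acc = 0x73
  '.' = 0x2E → acc = 0x5D
  '1' = 0x31 → acc = 0x6C
  '5' = 0x35 → acc = 0x59
  '8' = 0x38 → acc = 0x61
Checksum = 0x61.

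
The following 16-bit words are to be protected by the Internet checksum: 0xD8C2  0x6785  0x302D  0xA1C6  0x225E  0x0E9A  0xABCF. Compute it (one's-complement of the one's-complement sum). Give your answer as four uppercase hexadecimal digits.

One's-complement addition (fold any carry out of bit 15 back into bit 0):
  0xD8C2 + 0x6785 = 0x14047 → wrap carry → 0x4048
  0x4048 + 0x302D = 0x07075
  0x7075 + 0xA1C6 = 0x1123B → wrap carry → 0x123C
  0x123C + 0x225E = 0x0349A
  0x349A + 0x0E9A = 0x04334
  0x4334 + 0xABCF = 0x0EF03
One's-complement sum = 0xEF03.
Checksum = ~0xEF03 & 0xFFFF = 0x10FC.

10FC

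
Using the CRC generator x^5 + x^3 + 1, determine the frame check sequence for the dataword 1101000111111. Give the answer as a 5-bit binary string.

Append 5 zeros: 110100011111100000. Divide by 101001 (XOR where the leading bit is 1):
  pos 0: 110100 XOR 101001 = 011101
  pos 1: 111010 XOR 101001 = 010011
  pos 2: 100111 XOR 101001 = 001110
  pos 4: 111011 XOR 101001 = 010010
  pos 5: 100101 XOR 101001 = 001100
  pos 7: 110011 XOR 101001 = 011010
  pos 8: 110100 XOR 101001 = 011101
  pos 9: 111010 XOR 101001 = 010011
  pos 10: 100110 XOR 101001 = 001111
  pos 12: 111100 XOR 101001 = 010101
Remainder (last 5 bits) = 10101. This is the CRC / FCS.

10101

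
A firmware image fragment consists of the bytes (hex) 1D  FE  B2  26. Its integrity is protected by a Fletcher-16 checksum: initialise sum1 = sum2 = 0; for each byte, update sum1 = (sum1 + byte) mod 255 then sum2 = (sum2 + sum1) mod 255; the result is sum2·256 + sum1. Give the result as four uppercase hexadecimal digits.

Running sums (mod 255):
  after byte 0 (1D): sum1=29, sum2=29
  after byte 1 (FE): sum1=28, sum2=57
  after byte 2 (B2): sum1=206, sum2=8
  after byte 3 (26): sum1=244, sum2=252
Checksum = sum2·256 + sum1 = 252·256 + 244 = 64756 = 0xFCF4.

FCF4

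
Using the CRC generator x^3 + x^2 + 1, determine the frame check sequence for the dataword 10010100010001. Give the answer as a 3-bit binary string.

001

Append 3 zeros: 10010100010001000. Divide by 1101 (XOR where the leading bit is 1):
  pos 0: 1001 XOR 1101 = 0100
  pos 1: 1000 XOR 1101 = 0101
  pos 2: 1011 XOR 1101 = 0110
  pos 3: 1100 XOR 1101 = 0001
  pos 6: 1001 XOR 1101 = 0100
  pos 7: 1000 XOR 1101 = 0101
  pos 8: 1010 XOR 1101 = 0111
  pos 9: 1110 XOR 1101 = 0011
  pos 11: 1110 XOR 1101 = 0011
  pos 13: 1100 XOR 1101 = 0001
Remainder (last 3 bits) = 001. This is the CRC / FCS.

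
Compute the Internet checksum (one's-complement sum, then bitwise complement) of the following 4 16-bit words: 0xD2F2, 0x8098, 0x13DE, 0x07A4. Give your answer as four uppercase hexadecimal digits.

90F2

One's-complement addition (fold any carry out of bit 15 back into bit 0):
  0xD2F2 + 0x8098 = 0x1538A → wrap carry → 0x538B
  0x538B + 0x13DE = 0x06769
  0x6769 + 0x07A4 = 0x06F0D
One's-complement sum = 0x6F0D.
Checksum = ~0x6F0D & 0xFFFF = 0x90F2.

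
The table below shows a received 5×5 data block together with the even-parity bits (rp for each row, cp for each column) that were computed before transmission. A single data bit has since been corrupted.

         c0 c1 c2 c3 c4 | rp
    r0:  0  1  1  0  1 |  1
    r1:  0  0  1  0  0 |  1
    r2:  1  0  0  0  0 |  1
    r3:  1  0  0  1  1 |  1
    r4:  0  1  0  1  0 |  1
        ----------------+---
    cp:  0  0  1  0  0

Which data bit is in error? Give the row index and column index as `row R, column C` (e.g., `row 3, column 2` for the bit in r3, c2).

row 4, column 2

Recompute each row's even parity and compare to rp:
  r0: data parity 1, sent rp 1 → ok
  r1: data parity 1, sent rp 1 → ok
  r2: data parity 1, sent rp 1 → ok
  r3: data parity 1, sent rp 1 → ok
  r4: data parity 0, sent rp 1 → mismatch
Recompute each column's even parity and compare to cp:
  c0: data parity 0, sent cp 0 → ok
  c1: data parity 0, sent cp 0 → ok
  c2: data parity 0, sent cp 1 → mismatch
  c3: data parity 0, sent cp 0 → ok
  c4: data parity 0, sent cp 0 → ok
Exactly one row (r4) and one column (c2) fail → the flipped bit is at their intersection.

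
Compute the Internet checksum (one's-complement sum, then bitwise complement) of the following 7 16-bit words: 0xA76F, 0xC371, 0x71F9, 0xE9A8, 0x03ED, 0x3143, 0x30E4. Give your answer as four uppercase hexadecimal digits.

One's-complement addition (fold any carry out of bit 15 back into bit 0):
  0xA76F + 0xC371 = 0x16AE0 → wrap carry → 0x6AE1
  0x6AE1 + 0x71F9 = 0x0DCDA
  0xDCDA + 0xE9A8 = 0x1C682 → wrap carry → 0xC683
  0xC683 + 0x03ED = 0x0CA70
  0xCA70 + 0x3143 = 0x0FBB3
  0xFBB3 + 0x30E4 = 0x12C97 → wrap carry → 0x2C98
One's-complement sum = 0x2C98.
Checksum = ~0x2C98 & 0xFFFF = 0xD367.

D367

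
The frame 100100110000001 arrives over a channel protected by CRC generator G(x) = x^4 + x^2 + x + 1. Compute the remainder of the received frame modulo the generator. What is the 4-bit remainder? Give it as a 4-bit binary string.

0100

Modulo-2 division of 100100110000001 by 10111:
  pos 0: 10010 XOR 10111 = 00101
  pos 2: 10101 XOR 10111 = 00010
  pos 5: 10100 XOR 10111 = 00011
  pos 8: 11000 XOR 10111 = 01111
  pos 9: 11110 XOR 10111 = 01001
  pos 10: 10011 XOR 10111 = 00100
Remainder = 0100 (nonzero — an error is detected).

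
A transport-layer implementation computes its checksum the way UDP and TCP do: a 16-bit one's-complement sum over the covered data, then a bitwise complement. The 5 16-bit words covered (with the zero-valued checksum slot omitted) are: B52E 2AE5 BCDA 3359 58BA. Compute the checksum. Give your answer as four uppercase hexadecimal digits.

One's-complement addition (fold any carry out of bit 15 back into bit 0):
  0xB52E + 0x2AE5 = 0x0E013
  0xE013 + 0xBCDA = 0x19CED → wrap carry → 0x9CEE
  0x9CEE + 0x3359 = 0x0D047
  0xD047 + 0x58BA = 0x12901 → wrap carry → 0x2902
One's-complement sum = 0x2902.
Checksum = ~0x2902 & 0xFFFF = 0xD6FD.

D6FD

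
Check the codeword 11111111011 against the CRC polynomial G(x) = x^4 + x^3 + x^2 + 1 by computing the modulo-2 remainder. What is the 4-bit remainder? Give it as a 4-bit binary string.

0000

Modulo-2 division of 11111111011 by 11101:
  pos 0: 11111 XOR 11101 = 00010
  pos 3: 10111 XOR 11101 = 01010
  pos 4: 10100 XOR 11101 = 01001
  pos 5: 10011 XOR 11101 = 01110
  pos 6: 11101 XOR 11101 = 00000
Remainder = 0000 (zero — the frame passes the CRC check).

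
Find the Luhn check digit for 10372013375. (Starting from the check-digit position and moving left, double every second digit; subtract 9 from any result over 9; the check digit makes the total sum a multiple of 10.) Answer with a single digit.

Partial digits right→left: 5 7 3 3 1 0 2 7 3 0 1
Double every second digit counting from the check-digit position (so the 1st, 3rd, 5th, ... of the partial from the right).
  doubled (with −9 where >9): 1 6 2 4 6 2 → sum 21
  kept as-is: 7 3 0 7 0 → sum 17
Total = 21 + 17 = 38.
Check digit = (10 − (38 mod 10)) mod 10 = 2.

2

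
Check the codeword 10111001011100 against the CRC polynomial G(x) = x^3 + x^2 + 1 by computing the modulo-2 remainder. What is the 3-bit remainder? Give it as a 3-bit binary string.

Modulo-2 division of 10111001011100 by 1101:
  pos 0: 1011 XOR 1101 = 0110
  pos 1: 1101 XOR 1101 = 0000
  pos 7: 1011 XOR 1101 = 0110
  pos 8: 1101 XOR 1101 = 0000
Remainder = 000 (zero — the frame passes the CRC check).

000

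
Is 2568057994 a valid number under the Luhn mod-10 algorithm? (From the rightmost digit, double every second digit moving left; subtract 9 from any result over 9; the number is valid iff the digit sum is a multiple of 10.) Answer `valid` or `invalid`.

invalid

From the right, keep odd positions and double even positions (subtract 9 from any doubled value over 9):
  doubled (positions 2,4,...): 9 5 0 3 4 → sum 21
  kept (positions 1,3,...): 4 9 5 8 5 → sum 31
Total = 52.
52 mod 10 = 2, so the number is invalid.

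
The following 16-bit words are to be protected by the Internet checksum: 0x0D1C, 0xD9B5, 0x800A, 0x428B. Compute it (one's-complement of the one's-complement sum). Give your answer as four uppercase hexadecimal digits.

5698

One's-complement addition (fold any carry out of bit 15 back into bit 0):
  0x0D1C + 0xD9B5 = 0x0E6D1
  0xE6D1 + 0x800A = 0x166DB → wrap carry → 0x66DC
  0x66DC + 0x428B = 0x0A967
One's-complement sum = 0xA967.
Checksum = ~0xA967 & 0xFFFF = 0x5698.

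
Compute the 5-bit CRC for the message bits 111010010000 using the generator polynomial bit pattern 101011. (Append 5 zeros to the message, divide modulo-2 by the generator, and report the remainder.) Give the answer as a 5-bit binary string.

10000

Append 5 zeros: 11101001000000000. Divide by 101011 (XOR where the leading bit is 1):
  pos 0: 111010 XOR 101011 = 010001
  pos 1: 100010 XOR 101011 = 001001
  pos 3: 100110 XOR 101011 = 001101
  pos 5: 110100 XOR 101011 = 011111
  pos 6: 111110 XOR 101011 = 010101
  pos 7: 101010 XOR 101011 = 000001
Remainder (last 5 bits) = 10000. This is the CRC / FCS.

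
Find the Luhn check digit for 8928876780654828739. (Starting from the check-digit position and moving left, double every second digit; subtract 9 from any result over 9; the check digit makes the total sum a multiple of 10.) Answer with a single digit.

8

Partial digits right→left: 9 3 7 8 2 8 4 5 6 0 8 7 6 7 8 8 2 9 8
Double every second digit counting from the check-digit position (so the 1st, 3rd, 5th, ... of the partial from the right).
  doubled (with −9 where >9): 9 5 4 8 3 7 3 7 4 7 → sum 57
  kept as-is: 3 8 8 5 0 7 7 8 9 → sum 55
Total = 57 + 55 = 112.
Check digit = (10 − (112 mod 10)) mod 10 = 8.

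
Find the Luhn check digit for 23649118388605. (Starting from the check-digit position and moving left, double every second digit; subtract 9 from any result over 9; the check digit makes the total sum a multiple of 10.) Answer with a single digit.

Partial digits right→left: 5 0 6 8 8 3 8 1 1 9 4 6 3 2
Double every second digit counting from the check-digit position (so the 1st, 3rd, 5th, ... of the partial from the right).
  doubled (with −9 where >9): 1 3 7 7 2 8 6 → sum 34
  kept as-is: 0 8 3 1 9 6 2 → sum 29
Total = 34 + 29 = 63.
Check digit = (10 − (63 mod 10)) mod 10 = 7.

7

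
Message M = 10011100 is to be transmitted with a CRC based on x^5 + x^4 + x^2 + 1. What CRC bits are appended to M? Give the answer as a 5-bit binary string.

Append 5 zeros: 1001110000000. Divide by 110101 (XOR where the leading bit is 1):
  pos 0: 100111 XOR 110101 = 010010
  pos 1: 100100 XOR 110101 = 010001
  pos 2: 100010 XOR 110101 = 010111
  pos 3: 101110 XOR 110101 = 011011
  pos 4: 110110 XOR 110101 = 000011
Remainder (last 5 bits) = 11000. This is the CRC / FCS.

11000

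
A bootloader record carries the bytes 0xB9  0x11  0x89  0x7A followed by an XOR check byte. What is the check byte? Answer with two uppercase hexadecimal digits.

5B

XOR the bytes together:
  start with 0xB9
  0xB9 ⊕ 0x11 = 0xA8
  0xA8 ⊕ 0x89 = 0x21
  0x21 ⊕ 0x7A = 0x5B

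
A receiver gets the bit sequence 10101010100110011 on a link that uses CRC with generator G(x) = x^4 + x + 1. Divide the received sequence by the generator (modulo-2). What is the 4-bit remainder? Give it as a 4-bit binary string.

Modulo-2 division of 10101010100110011 by 10011:
  pos 0: 10101 XOR 10011 = 00110
  pos 2: 11001 XOR 10011 = 01010
  pos 3: 10100 XOR 10011 = 00111
  pos 5: 11110 XOR 10011 = 01101
  pos 6: 11010 XOR 10011 = 01001
  pos 7: 10011 XOR 10011 = 00000
  pos 12: 10011 XOR 10011 = 00000
Remainder = 0000 (zero — the frame passes the CRC check).

0000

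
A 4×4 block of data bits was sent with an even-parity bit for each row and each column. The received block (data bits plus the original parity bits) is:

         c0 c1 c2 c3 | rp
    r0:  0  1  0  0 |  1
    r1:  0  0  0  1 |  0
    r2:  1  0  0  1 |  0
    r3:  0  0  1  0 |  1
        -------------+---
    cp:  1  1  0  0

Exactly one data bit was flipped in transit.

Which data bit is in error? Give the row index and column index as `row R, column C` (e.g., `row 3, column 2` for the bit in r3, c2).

Recompute each row's even parity and compare to rp:
  r0: data parity 1, sent rp 1 → ok
  r1: data parity 1, sent rp 0 → mismatch
  r2: data parity 0, sent rp 0 → ok
  r3: data parity 1, sent rp 1 → ok
Recompute each column's even parity and compare to cp:
  c0: data parity 1, sent cp 1 → ok
  c1: data parity 1, sent cp 1 → ok
  c2: data parity 1, sent cp 0 → mismatch
  c3: data parity 0, sent cp 0 → ok
Exactly one row (r1) and one column (c2) fail → the flipped bit is at their intersection.

row 1, column 2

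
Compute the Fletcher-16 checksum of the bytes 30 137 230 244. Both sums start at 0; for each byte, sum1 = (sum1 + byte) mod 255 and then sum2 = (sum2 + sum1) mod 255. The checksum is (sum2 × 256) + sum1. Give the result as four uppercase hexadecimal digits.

D783

Running sums (mod 255):
  after byte 0 (30): sum1=30, sum2=30
  after byte 1 (137): sum1=167, sum2=197
  after byte 2 (230): sum1=142, sum2=84
  after byte 3 (244): sum1=131, sum2=215
Checksum = sum2·256 + sum1 = 215·256 + 131 = 55171 = 0xD783.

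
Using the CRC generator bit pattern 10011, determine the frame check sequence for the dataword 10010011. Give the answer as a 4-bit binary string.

Append 4 zeros: 100100110000. Divide by 10011 (XOR where the leading bit is 1):
  pos 0: 10010 XOR 10011 = 00001
  pos 4: 10110 XOR 10011 = 00101
  pos 6: 10100 XOR 10011 = 00111
Remainder (last 4 bits) = 1110. This is the CRC / FCS.

1110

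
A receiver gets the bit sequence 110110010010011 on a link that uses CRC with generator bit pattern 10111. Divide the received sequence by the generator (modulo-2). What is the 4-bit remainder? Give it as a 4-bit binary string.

Modulo-2 division of 110110010010011 by 10111:
  pos 0: 11011 XOR 10111 = 01100
  pos 1: 11000 XOR 10111 = 01111
  pos 2: 11110 XOR 10111 = 01001
  pos 3: 10011 XOR 10111 = 00100
  pos 5: 10000 XOR 10111 = 00111
  pos 7: 11110 XOR 10111 = 01001
  pos 8: 10010 XOR 10111 = 00101
  pos 10: 10111 XOR 10111 = 00000
Remainder = 0000 (zero — the frame passes the CRC check).

0000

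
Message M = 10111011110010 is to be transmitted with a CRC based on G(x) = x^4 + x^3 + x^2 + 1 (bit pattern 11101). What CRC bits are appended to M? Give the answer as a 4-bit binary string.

Append 4 zeros: 101110111100100000. Divide by 11101 (XOR where the leading bit is 1):
  pos 0: 10111 XOR 11101 = 01010
  pos 1: 10100 XOR 11101 = 01001
  pos 2: 10011 XOR 11101 = 01110
  pos 3: 11101 XOR 11101 = 00000
  pos 8: 11001 XOR 11101 = 00100
  pos 10: 10000 XOR 11101 = 01101
  pos 11: 11010 XOR 11101 = 00111
  pos 13: 11100 XOR 11101 = 00001
Remainder (last 4 bits) = 0001. This is the CRC / FCS.

0001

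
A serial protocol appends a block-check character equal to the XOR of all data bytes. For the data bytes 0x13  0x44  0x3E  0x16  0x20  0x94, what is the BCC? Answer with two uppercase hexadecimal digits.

CB

XOR the bytes together:
  start with 0x13
  0x13 ⊕ 0x44 = 0x57
  0x57 ⊕ 0x3E = 0x69
  0x69 ⊕ 0x16 = 0x7F
  0x7F ⊕ 0x20 = 0x5F
  0x5F ⊕ 0x94 = 0xCB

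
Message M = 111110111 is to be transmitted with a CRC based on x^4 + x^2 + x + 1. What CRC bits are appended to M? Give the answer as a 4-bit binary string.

0101

Append 4 zeros: 1111101110000. Divide by 10111 (XOR where the leading bit is 1):
  pos 0: 11111 XOR 10111 = 01000
  pos 1: 10000 XOR 10111 = 00111
  pos 3: 11111 XOR 10111 = 01000
  pos 4: 10001 XOR 10111 = 00110
  pos 6: 11000 XOR 10111 = 01111
  pos 7: 11110 XOR 10111 = 01001
  pos 8: 10010 XOR 10111 = 00101
Remainder (last 4 bits) = 0101. This is the CRC / FCS.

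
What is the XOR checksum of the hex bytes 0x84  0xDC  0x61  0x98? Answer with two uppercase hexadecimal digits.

XOR the bytes together:
  start with 0x84
  0x84 ⊕ 0xDC = 0x58
  0x58 ⊕ 0x61 = 0x39
  0x39 ⊕ 0x98 = 0xA1

A1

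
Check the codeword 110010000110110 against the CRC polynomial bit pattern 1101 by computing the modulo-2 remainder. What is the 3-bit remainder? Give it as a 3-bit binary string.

000

Modulo-2 division of 110010000110110 by 1101:
  pos 0: 1100 XOR 1101 = 0001
  pos 3: 1100 XOR 1101 = 0001
  pos 6: 1001 XOR 1101 = 0100
  pos 7: 1001 XOR 1101 = 0100
  pos 8: 1000 XOR 1101 = 0101
  pos 9: 1011 XOR 1101 = 0110
  pos 10: 1101 XOR 1101 = 0000
Remainder = 000 (zero — the frame passes the CRC check).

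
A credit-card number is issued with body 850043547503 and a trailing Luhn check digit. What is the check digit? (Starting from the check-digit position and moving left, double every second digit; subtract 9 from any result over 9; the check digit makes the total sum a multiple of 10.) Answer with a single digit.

4

Partial digits right→left: 3 0 5 7 4 5 3 4 0 0 5 8
Double every second digit counting from the check-digit position (so the 1st, 3rd, 5th, ... of the partial from the right).
  doubled (with −9 where >9): 6 1 8 6 0 1 → sum 22
  kept as-is: 0 7 5 4 0 8 → sum 24
Total = 22 + 24 = 46.
Check digit = (10 − (46 mod 10)) mod 10 = 4.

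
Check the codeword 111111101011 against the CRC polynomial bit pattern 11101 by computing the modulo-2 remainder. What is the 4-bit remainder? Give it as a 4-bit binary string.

Modulo-2 division of 111111101011 by 11101:
  pos 0: 11111 XOR 11101 = 00010
  pos 3: 10110 XOR 11101 = 01011
  pos 4: 10111 XOR 11101 = 01010
  pos 5: 10100 XOR 11101 = 01001
  pos 6: 10011 XOR 11101 = 01110
  pos 7: 11101 XOR 11101 = 00000
Remainder = 0000 (zero — the frame passes the CRC check).

0000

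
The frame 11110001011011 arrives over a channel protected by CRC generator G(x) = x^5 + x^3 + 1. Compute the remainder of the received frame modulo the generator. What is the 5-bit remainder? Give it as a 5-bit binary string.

Modulo-2 division of 11110001011011 by 101001:
  pos 0: 111100 XOR 101001 = 010101
  pos 1: 101010 XOR 101001 = 000011
  pos 5: 111011 XOR 101001 = 010010
  pos 6: 100100 XOR 101001 = 001101
  pos 8: 110111 XOR 101001 = 011110
Remainder = 11110 (nonzero — an error is detected).

11110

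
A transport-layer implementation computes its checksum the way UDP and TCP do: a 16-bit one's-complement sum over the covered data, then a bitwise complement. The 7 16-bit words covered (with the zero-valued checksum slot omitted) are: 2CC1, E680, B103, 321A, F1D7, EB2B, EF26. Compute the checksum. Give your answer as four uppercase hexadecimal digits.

3D75

One's-complement addition (fold any carry out of bit 15 back into bit 0):
  0x2CC1 + 0xE680 = 0x11341 → wrap carry → 0x1342
  0x1342 + 0xB103 = 0x0C445
  0xC445 + 0x321A = 0x0F65F
  0xF65F + 0xF1D7 = 0x1E836 → wrap carry → 0xE837
  0xE837 + 0xEB2B = 0x1D362 → wrap carry → 0xD363
  0xD363 + 0xEF26 = 0x1C289 → wrap carry → 0xC28A
One's-complement sum = 0xC28A.
Checksum = ~0xC28A & 0xFFFF = 0x3D75.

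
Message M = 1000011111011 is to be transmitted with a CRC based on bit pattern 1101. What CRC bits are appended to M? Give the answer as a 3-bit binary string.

100

Append 3 zeros: 1000011111011000. Divide by 1101 (XOR where the leading bit is 1):
  pos 0: 1000 XOR 1101 = 0101
  pos 1: 1010 XOR 1101 = 0111
  pos 2: 1111 XOR 1101 = 0010
  pos 4: 1011 XOR 1101 = 0110
  pos 5: 1101 XOR 1101 = 0000
  pos 9: 1011 XOR 1101 = 0110
  pos 10: 1100 XOR 1101 = 0001
Remainder (last 3 bits) = 100. This is the CRC / FCS.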